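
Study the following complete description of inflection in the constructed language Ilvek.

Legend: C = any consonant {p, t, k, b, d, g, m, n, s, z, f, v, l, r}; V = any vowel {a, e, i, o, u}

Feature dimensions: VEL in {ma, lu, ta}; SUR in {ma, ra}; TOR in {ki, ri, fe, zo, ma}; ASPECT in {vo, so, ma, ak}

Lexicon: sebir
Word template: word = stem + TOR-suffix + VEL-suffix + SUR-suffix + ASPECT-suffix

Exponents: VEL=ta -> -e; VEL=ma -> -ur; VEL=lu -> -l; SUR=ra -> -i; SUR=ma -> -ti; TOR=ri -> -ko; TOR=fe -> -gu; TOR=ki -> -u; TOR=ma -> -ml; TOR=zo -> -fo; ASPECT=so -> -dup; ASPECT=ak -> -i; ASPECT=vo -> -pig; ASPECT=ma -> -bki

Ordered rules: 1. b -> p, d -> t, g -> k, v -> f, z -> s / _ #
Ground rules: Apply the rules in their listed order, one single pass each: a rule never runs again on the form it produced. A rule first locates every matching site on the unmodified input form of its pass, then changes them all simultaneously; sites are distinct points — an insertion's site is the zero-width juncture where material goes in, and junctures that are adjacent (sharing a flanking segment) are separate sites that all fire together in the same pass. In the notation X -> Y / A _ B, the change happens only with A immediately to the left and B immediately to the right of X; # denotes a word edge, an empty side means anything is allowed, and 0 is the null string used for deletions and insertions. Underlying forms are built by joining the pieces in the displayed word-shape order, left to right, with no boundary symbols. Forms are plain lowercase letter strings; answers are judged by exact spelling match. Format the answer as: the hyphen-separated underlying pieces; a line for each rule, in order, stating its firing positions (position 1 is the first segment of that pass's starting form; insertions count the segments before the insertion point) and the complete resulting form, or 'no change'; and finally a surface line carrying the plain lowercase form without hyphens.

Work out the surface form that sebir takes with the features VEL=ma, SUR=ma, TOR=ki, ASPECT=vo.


underlying: sebir-u-ur-ti-pig
1. b -> p, d -> t, g -> k, v -> f, z -> s / _ #: fires at position(s) 13: sebiruurtipik
surface: sebiruurtipik


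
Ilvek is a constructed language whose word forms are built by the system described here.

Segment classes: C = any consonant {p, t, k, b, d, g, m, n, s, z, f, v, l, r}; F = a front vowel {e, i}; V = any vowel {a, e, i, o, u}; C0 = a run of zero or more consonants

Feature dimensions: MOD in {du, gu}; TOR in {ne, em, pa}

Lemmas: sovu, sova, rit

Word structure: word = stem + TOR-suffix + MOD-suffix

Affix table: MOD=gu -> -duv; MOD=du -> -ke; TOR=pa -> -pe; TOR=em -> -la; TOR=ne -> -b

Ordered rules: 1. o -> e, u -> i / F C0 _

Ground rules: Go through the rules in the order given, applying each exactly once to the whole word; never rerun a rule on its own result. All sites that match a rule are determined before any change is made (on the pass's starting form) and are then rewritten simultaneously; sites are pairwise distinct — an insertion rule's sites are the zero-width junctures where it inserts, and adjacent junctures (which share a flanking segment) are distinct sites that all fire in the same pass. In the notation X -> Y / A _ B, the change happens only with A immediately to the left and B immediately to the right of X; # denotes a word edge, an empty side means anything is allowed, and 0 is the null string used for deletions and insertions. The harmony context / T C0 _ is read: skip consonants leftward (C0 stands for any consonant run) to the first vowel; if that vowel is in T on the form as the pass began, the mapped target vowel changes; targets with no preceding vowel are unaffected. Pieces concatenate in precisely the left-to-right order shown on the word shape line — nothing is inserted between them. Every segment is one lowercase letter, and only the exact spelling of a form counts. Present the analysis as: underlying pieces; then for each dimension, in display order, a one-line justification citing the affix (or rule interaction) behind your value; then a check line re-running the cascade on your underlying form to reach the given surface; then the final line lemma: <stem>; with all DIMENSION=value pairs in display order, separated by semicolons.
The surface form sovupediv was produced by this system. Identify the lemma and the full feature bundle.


underlying: sovu-pe-duv
MOD=gu - signalled by the affix -duv
TOR=pa - signalled by the affix -pe
check: sovupeduv -> sovupediv
lemma: sovu; MOD=gu; TOR=pa


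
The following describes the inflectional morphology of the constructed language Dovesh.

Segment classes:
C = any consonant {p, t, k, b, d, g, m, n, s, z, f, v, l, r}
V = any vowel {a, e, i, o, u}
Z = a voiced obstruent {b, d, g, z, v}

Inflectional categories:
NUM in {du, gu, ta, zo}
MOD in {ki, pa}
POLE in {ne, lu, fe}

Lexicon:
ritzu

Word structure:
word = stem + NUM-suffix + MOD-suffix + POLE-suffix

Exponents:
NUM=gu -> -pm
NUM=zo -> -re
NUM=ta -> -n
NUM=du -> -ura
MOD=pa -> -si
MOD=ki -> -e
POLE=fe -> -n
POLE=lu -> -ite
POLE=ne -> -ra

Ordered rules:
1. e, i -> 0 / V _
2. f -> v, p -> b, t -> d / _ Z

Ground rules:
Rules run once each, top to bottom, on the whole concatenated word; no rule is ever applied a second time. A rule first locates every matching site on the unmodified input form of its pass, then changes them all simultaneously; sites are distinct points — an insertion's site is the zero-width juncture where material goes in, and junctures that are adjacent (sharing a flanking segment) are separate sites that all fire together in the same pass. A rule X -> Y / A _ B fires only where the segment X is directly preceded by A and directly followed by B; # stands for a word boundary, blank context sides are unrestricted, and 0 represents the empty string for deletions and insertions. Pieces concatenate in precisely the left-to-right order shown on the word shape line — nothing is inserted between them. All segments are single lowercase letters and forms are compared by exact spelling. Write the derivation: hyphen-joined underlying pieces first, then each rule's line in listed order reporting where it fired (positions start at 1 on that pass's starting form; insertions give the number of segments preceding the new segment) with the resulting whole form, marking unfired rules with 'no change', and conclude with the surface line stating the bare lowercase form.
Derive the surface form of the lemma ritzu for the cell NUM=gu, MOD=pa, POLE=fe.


underlying: ritzu-pm-si-n
1. e, i -> 0 / V _: no change
2. f -> v, p -> b, t -> d / _ Z: fires at position(s) 3: ridzupmsin
surface: ridzupmsin


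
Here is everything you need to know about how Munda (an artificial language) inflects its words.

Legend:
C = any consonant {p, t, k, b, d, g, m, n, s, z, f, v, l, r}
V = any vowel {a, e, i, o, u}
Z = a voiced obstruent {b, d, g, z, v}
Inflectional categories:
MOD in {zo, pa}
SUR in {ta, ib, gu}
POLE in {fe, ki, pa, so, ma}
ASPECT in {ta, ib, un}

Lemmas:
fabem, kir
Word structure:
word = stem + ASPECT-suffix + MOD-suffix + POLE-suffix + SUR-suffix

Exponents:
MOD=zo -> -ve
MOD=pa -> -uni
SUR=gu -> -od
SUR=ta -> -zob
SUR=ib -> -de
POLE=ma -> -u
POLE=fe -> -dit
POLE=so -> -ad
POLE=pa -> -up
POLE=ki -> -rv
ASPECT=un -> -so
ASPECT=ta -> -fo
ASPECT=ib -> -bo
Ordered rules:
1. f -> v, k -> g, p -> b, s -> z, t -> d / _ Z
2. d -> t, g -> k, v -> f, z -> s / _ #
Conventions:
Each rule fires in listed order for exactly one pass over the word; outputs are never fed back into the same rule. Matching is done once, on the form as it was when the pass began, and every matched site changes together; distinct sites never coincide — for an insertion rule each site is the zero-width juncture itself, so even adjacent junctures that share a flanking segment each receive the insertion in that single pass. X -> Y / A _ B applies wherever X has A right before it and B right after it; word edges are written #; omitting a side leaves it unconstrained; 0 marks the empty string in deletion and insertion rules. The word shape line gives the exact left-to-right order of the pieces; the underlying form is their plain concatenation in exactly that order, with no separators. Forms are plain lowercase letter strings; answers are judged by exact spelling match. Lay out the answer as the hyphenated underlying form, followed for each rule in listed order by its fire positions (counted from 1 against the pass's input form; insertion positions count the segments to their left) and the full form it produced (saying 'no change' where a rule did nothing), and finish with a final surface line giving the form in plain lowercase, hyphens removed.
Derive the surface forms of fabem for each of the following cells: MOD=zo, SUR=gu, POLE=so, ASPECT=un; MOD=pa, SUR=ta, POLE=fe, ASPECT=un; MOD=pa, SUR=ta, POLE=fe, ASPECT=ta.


cell MOD=zo, SUR=gu, POLE=so, ASPECT=un:
underlying: fabem-so-ve-ad-od
1. f -> v, k -> g, p -> b, s -> z, t -> d / _ Z: no change
2. d -> t, g -> k, v -> f, z -> s / _ #: fires at position(s) 13: fabemsoveadot
surface: fabemsoveadot

cell MOD=pa, SUR=ta, POLE=fe, ASPECT=un:
underlying: fabem-so-uni-dit-zob
1. f -> v, k -> g, p -> b, s -> z, t -> d / _ Z: fires at position(s) 13: fabemsounididzob
2. d -> t, g -> k, v -> f, z -> s / _ #: no change
surface: fabemsounididzob

cell MOD=pa, SUR=ta, POLE=fe, ASPECT=ta:
underlying: fabem-fo-uni-dit-zob
1. f -> v, k -> g, p -> b, s -> z, t -> d / _ Z: fires at position(s) 13: fabemfounididzob
2. d -> t, g -> k, v -> f, z -> s / _ #: no change
surface: fabemfounididzob


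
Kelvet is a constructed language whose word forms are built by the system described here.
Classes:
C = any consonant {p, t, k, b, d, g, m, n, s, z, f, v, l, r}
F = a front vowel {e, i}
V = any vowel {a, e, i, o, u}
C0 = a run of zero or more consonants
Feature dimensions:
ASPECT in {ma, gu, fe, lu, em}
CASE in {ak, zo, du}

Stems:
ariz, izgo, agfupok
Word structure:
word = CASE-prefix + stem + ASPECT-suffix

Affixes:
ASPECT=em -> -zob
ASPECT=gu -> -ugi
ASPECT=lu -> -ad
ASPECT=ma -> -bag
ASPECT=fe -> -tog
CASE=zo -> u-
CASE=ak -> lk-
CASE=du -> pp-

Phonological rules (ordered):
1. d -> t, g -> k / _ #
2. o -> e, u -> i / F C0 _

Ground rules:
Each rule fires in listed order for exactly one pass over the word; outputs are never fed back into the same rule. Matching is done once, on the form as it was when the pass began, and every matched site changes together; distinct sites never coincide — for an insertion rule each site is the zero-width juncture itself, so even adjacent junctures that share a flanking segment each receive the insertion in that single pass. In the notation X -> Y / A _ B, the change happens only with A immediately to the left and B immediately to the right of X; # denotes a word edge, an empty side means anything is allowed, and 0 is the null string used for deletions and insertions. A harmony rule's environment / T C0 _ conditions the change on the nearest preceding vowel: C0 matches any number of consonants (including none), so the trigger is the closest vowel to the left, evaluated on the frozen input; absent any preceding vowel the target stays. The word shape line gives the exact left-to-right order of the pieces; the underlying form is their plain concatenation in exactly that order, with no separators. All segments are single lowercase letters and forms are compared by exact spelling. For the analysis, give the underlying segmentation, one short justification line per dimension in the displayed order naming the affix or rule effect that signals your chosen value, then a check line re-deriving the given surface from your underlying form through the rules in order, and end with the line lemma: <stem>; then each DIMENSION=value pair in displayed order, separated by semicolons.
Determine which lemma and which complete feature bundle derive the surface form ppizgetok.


underlying: pp-izgo-tog
ASPECT=fe - signalled by the affix -tog
CASE=du - signalled by the affix pp-
check: ppizgotog -> ppizgotok -> ppizgetok
lemma: izgo; ASPECT=fe; CASE=du


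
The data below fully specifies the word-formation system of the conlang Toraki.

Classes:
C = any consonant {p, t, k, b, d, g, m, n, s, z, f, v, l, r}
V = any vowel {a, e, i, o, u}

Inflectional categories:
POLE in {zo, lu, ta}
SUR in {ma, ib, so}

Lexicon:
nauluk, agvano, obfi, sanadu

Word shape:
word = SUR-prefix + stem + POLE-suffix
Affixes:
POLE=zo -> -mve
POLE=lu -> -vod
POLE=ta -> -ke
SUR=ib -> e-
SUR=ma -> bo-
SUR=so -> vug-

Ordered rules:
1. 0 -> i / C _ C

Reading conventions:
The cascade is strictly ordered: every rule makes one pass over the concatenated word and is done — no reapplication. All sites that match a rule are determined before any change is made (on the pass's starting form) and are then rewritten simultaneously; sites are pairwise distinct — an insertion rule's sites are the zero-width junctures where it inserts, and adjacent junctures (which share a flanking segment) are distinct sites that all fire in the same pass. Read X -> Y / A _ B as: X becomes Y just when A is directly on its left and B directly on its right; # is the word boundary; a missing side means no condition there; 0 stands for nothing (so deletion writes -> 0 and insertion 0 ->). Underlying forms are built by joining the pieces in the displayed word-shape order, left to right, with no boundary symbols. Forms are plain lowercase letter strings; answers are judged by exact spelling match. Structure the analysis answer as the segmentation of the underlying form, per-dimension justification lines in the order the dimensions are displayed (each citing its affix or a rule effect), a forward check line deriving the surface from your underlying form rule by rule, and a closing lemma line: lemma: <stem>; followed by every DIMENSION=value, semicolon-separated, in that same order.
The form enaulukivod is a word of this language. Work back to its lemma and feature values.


underlying: e-nauluk-vod
POLE=lu - signalled by the affix -vod
SUR=ib - signalled by the affix e-
check: enaulukvod -> enaulukivod
lemma: nauluk; POLE=lu; SUR=ib


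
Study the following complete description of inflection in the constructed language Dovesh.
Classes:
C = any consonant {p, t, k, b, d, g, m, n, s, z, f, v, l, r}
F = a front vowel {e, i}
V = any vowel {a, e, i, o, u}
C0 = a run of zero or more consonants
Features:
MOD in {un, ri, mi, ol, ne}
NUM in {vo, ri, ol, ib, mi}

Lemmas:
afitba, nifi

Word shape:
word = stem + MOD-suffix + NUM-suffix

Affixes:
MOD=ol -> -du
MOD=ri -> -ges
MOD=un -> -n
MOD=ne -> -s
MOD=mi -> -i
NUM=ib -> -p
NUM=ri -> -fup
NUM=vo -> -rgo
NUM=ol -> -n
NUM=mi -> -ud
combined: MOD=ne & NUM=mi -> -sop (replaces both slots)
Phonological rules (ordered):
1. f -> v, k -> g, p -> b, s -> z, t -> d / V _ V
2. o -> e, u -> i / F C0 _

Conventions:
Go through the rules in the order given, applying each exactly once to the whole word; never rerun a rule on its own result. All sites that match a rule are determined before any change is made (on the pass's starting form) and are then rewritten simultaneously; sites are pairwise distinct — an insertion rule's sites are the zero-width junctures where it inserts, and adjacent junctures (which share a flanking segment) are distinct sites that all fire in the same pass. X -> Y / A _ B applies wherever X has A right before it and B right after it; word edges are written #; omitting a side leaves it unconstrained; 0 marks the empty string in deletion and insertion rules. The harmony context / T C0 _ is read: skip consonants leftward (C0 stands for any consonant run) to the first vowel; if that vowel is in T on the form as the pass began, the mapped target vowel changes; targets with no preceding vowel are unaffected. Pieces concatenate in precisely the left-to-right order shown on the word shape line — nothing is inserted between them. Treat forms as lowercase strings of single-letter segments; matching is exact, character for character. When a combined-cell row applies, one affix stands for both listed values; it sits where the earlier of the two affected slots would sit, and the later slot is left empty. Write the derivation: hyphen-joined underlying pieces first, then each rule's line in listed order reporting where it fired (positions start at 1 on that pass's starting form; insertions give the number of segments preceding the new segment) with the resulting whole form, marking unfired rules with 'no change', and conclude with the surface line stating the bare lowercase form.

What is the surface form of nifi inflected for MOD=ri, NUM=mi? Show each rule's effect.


underlying: nifi-ges-ud
1. f -> v, k -> g, p -> b, s -> z, t -> d / V _ V: fires at position(s) 3, 7: nivigezud
2. o -> e, u -> i / F C0 _: fires at position(s) 8: nivigezid
surface: nivigezid


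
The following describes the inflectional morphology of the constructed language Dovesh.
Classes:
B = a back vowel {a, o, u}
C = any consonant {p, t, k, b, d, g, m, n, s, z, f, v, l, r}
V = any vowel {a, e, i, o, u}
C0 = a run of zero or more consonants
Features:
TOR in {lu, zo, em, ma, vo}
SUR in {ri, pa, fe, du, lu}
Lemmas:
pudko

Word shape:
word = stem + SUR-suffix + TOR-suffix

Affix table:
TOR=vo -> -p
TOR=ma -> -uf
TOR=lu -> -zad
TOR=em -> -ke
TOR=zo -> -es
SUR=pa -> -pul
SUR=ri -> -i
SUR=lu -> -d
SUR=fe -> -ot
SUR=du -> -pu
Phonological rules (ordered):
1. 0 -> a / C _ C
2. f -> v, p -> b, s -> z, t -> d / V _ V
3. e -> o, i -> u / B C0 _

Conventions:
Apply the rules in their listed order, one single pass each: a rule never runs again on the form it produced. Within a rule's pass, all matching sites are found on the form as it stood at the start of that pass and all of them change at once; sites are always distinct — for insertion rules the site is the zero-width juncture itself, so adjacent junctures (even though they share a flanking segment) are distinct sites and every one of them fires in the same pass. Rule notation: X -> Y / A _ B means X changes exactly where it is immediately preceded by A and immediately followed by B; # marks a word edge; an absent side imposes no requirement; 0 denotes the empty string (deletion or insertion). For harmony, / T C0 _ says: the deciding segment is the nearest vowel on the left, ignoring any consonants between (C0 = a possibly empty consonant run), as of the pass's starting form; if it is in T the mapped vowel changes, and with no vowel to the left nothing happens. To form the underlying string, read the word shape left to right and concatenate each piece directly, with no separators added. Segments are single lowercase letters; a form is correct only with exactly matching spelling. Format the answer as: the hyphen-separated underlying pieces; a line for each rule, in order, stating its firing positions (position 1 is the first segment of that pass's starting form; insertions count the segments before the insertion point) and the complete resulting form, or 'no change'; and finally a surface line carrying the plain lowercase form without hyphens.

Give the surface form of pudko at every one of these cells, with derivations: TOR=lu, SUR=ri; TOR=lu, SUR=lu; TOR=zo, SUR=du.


cell TOR=lu, SUR=ri:
underlying: pudko-i-zad
1. 0 -> a / C _ C: inserts after position(s) 3: pudakoizad
2. f -> v, p -> b, s -> z, t -> d / V _ V: no change
3. e -> o, i -> u / B C0 _: fires at position(s) 7: pudakouzad
surface: pudakouzad

cell TOR=lu, SUR=lu:
underlying: pudko-d-zad
1. 0 -> a / C _ C: inserts after position(s) 3, 6: pudakodazad
2. f -> v, p -> b, s -> z, t -> d / V _ V: no change
3. e -> o, i -> u / B C0 _: no change
surface: pudakodazad

cell TOR=zo, SUR=du:
underlying: pudko-pu-es
1. 0 -> a / C _ C: inserts after position(s) 3: pudakopues
2. f -> v, p -> b, s -> z, t -> d / V _ V: fires at position(s) 7: pudakobues
3. e -> o, i -> u / B C0 _: fires at position(s) 9: pudakobuos
surface: pudakobuos


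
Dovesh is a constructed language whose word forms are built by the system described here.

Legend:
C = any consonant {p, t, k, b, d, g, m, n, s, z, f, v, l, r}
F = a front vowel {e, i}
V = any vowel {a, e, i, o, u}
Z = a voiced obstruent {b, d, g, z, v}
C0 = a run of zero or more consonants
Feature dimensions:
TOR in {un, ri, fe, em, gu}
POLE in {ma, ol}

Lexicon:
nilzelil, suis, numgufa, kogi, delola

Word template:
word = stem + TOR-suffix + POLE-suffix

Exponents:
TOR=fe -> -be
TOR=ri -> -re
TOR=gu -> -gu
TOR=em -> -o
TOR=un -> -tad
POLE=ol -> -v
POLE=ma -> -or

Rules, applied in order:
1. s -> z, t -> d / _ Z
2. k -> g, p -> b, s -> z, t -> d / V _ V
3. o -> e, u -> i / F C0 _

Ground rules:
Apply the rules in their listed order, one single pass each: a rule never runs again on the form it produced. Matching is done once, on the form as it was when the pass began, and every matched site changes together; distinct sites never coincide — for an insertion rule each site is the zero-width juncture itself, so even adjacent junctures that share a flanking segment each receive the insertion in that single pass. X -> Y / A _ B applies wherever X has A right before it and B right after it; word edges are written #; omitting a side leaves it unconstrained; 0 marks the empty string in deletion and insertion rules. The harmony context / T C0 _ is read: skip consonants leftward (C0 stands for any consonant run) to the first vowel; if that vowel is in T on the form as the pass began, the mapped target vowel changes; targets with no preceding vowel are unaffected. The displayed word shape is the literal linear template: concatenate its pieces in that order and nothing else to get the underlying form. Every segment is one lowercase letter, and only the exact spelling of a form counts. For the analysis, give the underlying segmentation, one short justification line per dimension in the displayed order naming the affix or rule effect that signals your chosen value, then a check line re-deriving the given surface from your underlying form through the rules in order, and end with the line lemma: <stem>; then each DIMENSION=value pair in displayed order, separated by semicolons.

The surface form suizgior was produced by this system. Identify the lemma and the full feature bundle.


underlying: suis-gu-or
TOR=gu - signalled by the affix -gu
POLE=ma - signalled by the affix -or
check: suisguor -> suizguor -> suizguor -> suizgior
lemma: suis; TOR=gu; POLE=ma


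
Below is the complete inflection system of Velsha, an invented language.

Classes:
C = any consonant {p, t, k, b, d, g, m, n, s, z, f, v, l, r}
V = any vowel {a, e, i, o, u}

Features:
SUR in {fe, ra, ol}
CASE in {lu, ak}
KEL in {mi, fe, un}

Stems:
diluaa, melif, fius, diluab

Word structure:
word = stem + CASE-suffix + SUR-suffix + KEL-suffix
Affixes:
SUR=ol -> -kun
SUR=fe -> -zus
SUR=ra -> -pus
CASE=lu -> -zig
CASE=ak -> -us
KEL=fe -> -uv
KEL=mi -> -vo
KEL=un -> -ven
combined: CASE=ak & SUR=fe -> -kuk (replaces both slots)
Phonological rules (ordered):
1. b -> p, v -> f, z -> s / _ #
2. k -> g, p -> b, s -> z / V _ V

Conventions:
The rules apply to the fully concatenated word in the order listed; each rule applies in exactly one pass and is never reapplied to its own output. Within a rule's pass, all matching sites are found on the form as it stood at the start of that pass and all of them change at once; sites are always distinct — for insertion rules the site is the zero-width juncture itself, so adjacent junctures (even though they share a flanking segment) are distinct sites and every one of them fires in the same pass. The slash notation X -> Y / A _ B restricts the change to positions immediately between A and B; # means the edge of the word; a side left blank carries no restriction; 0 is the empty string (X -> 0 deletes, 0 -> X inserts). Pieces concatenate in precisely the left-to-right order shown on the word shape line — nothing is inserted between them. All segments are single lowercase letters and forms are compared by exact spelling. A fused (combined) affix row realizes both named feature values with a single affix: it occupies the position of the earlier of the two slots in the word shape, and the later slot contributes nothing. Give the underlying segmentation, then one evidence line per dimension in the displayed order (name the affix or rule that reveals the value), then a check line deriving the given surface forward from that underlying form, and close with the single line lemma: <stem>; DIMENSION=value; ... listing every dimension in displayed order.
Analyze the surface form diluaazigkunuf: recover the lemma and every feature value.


underlying: diluaa-zig-kun-uv
SUR=ol - signalled by the affix -kun
CASE=lu - signalled by the affix -zig
KEL=fe - signalled by the affix -uv
check: diluaazigkunuv -> diluaazigkunuf -> diluaazigkunuf
lemma: diluaa; SUR=ol; CASE=lu; KEL=fe


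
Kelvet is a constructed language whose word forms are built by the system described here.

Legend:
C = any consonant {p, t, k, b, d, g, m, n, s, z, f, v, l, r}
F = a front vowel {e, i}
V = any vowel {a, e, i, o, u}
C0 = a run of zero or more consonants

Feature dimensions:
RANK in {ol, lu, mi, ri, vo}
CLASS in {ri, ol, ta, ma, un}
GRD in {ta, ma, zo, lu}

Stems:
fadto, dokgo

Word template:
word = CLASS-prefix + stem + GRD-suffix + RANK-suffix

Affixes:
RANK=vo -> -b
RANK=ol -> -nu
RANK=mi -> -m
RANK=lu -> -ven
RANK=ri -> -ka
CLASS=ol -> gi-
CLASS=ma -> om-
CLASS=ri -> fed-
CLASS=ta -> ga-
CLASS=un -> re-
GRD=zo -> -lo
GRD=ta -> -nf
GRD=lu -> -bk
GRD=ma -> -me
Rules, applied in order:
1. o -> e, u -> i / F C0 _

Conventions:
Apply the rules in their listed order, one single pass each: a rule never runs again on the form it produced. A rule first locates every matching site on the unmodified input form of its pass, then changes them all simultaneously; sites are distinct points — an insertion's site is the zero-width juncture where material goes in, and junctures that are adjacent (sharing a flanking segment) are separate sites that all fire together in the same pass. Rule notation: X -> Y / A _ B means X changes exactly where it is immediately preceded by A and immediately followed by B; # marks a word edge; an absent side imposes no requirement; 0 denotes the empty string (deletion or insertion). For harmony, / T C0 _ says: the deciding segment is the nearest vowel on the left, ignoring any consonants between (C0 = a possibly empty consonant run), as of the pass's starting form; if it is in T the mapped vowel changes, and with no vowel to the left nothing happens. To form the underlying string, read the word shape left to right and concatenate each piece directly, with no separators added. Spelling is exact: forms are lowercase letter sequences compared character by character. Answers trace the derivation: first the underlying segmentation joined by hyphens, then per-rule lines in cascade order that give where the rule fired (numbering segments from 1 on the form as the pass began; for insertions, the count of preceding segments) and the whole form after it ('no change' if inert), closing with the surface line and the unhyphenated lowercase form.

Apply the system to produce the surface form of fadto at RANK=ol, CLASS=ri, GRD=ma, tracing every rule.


underlying: fed-fadto-me-nu
1. o -> e, u -> i / F C0 _: fires at position(s) 12: fedfadtomeni
surface: fedfadtomeni


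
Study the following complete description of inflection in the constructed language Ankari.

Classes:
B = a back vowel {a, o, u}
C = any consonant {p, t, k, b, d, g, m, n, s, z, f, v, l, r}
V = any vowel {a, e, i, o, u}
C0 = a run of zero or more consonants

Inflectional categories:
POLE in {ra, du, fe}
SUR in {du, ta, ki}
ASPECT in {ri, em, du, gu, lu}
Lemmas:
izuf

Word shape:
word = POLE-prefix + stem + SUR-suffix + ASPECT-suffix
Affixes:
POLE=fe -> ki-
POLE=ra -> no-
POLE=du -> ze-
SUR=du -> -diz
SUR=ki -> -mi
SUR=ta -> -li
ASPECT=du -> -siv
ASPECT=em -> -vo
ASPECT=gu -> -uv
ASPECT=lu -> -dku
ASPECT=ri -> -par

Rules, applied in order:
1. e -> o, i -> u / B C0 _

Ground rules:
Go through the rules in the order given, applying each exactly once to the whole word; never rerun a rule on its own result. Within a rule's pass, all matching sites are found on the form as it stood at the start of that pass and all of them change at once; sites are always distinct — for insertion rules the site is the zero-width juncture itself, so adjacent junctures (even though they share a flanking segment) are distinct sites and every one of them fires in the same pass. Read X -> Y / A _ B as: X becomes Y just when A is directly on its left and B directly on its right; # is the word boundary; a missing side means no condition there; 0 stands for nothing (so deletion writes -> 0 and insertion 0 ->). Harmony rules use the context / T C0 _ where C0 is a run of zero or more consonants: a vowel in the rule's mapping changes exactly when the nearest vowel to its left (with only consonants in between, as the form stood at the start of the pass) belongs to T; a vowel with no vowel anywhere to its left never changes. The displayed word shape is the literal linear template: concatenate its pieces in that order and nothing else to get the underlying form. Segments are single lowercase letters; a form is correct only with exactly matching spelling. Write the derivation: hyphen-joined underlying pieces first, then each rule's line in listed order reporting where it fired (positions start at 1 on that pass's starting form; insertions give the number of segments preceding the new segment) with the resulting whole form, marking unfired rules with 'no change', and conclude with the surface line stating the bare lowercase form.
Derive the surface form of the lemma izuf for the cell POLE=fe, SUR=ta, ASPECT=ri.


underlying: ki-izuf-li-par
1. e -> o, i -> u / B C0 _: fires at position(s) 8: kiizuflupar
surface: kiizuflupar


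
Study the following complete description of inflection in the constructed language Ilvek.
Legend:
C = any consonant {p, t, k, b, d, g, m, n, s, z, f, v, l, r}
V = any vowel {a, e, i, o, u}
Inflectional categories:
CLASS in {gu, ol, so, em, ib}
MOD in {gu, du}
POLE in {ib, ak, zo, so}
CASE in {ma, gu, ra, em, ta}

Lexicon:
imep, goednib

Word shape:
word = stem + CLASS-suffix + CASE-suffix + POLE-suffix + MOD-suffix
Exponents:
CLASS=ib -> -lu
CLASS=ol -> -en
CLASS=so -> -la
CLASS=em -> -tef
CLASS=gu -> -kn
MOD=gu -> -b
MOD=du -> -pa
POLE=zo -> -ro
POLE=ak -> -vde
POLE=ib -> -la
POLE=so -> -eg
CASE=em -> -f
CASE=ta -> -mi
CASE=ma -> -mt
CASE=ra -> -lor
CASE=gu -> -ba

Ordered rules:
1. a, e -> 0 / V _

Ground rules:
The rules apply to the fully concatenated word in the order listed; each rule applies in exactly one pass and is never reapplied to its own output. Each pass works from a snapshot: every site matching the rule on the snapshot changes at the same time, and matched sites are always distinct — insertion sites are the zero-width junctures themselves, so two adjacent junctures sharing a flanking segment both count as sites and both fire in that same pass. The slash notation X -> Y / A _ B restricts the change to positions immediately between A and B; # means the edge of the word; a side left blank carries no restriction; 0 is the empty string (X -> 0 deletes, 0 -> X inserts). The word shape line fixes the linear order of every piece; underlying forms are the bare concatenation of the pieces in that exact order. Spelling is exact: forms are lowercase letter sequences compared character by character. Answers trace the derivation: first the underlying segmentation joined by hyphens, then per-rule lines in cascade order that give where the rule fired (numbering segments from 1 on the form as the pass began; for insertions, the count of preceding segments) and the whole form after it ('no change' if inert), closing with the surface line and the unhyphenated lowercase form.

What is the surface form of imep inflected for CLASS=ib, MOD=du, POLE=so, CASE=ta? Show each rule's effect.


underlying: imep-lu-mi-eg-pa
1. a, e -> 0 / V _: fires at position(s) 9: imeplumigpa
surface: imeplumigpa


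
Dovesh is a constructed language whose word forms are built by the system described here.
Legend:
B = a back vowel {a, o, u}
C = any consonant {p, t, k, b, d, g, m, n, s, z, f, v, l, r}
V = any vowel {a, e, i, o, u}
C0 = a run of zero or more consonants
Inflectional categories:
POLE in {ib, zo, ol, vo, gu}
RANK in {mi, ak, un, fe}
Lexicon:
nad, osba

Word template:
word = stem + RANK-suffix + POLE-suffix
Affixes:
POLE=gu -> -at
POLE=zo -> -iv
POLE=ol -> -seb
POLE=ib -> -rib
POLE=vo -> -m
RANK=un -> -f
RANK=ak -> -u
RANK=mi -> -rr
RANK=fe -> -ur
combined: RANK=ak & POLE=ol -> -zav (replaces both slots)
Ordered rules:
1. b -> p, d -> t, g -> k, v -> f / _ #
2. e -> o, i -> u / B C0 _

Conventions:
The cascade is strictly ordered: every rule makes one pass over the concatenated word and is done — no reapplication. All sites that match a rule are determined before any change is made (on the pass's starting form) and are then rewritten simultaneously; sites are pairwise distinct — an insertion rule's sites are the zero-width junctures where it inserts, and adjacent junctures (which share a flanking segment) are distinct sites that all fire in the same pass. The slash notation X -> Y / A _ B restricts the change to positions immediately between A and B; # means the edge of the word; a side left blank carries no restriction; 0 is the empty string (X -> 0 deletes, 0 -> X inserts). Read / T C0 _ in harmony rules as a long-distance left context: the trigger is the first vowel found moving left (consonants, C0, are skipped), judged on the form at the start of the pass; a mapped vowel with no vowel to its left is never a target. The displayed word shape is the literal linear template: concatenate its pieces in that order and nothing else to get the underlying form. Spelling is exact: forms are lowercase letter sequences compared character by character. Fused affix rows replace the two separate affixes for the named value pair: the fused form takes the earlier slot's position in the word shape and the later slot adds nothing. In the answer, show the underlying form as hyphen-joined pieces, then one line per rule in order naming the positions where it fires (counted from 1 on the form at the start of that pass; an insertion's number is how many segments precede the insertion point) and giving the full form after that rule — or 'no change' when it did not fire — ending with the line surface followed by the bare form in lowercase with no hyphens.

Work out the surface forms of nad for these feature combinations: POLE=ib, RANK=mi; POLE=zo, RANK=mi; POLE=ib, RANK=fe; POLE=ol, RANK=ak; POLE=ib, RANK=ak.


cell POLE=ib, RANK=mi:
underlying: nad-rr-rib
1. b -> p, d -> t, g -> k, v -> f / _ #: fires at position(s) 8: nadrrrip
2. e -> o, i -> u / B C0 _: fires at position(s) 7: nadrrrup
surface: nadrrrup

cell POLE=zo, RANK=mi:
underlying: nad-rr-iv
1. b -> p, d -> t, g -> k, v -> f / _ #: fires at position(s) 7: nadrrif
2. e -> o, i -> u / B C0 _: fires at position(s) 6: nadrruf
surface: nadrruf

cell POLE=ib, RANK=fe:
underlying: nad-ur-rib
1. b -> p, d -> t, g -> k, v -> f / _ #: fires at position(s) 8: nadurrip
2. e -> o, i -> u / B C0 _: fires at position(s) 7: nadurrup
surface: nadurrup

cell POLE=ol, RANK=ak:
underlying: nad-zav
1. b -> p, d -> t, g -> k, v -> f / _ #: fires at position(s) 6: nadzaf
2. e -> o, i -> u / B C0 _: no change
surface: nadzaf

cell POLE=ib, RANK=ak:
underlying: nad-u-rib
1. b -> p, d -> t, g -> k, v -> f / _ #: fires at position(s) 7: nadurip
2. e -> o, i -> u / B C0 _: fires at position(s) 6: nadurup
surface: nadurup


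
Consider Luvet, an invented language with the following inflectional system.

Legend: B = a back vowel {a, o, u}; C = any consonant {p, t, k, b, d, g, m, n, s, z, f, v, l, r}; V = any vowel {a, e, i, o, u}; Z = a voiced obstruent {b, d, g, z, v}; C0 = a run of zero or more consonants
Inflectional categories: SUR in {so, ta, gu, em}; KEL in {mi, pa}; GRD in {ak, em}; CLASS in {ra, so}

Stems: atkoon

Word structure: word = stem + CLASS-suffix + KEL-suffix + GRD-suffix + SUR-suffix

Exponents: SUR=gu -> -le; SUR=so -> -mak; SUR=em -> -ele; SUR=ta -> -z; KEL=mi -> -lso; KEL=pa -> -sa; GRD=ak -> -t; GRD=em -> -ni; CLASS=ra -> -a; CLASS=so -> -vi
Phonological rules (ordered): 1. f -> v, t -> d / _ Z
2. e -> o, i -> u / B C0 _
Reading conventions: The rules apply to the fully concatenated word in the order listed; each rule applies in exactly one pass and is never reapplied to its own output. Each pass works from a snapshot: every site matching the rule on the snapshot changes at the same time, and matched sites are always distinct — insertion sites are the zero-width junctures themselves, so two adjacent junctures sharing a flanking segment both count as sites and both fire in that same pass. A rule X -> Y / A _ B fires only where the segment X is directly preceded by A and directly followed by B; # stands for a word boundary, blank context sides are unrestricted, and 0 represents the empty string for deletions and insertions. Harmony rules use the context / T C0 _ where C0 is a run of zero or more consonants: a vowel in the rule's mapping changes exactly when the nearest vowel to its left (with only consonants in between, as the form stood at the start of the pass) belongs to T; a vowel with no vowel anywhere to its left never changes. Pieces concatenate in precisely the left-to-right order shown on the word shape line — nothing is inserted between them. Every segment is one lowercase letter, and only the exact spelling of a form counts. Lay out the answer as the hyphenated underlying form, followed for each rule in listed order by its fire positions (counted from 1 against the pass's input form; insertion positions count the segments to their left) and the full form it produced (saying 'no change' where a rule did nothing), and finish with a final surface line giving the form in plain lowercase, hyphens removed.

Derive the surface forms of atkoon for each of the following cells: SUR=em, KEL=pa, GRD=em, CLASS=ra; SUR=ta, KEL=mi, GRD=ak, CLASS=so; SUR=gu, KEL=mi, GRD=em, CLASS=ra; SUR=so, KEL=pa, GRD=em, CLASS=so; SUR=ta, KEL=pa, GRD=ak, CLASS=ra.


cell SUR=em, KEL=pa, GRD=em, CLASS=ra:
underlying: atkoon-a-sa-ni-ele
1. f -> v, t -> d / _ Z: no change
2. e -> o, i -> u / B C0 _: fires at position(s) 11: atkoonasanuele
surface: atkoonasanuele

cell SUR=ta, KEL=mi, GRD=ak, CLASS=so:
underlying: atkoon-vi-lso-t-z
1. f -> v, t -> d / _ Z: fires at position(s) 12: atkoonvilsodz
2. e -> o, i -> u / B C0 _: fires at position(s) 8: atkoonvulsodz
surface: atkoonvulsodz

cell SUR=gu, KEL=mi, GRD=em, CLASS=ra:
underlying: atkoon-a-lso-ni-le
1. f -> v, t -> d / _ Z: no change
2. e -> o, i -> u / B C0 _: fires at position(s) 12: atkoonalsonule
surface: atkoonalsonule

cell SUR=so, KEL=pa, GRD=em, CLASS=so:
underlying: atkoon-vi-sa-ni-mak
1. f -> v, t -> d / _ Z: no change
2. e -> o, i -> u / B C0 _: fires at position(s) 8, 12: atkoonvusanumak
surface: atkoonvusanumak

cell SUR=ta, KEL=pa, GRD=ak, CLASS=ra:
underlying: atkoon-a-sa-t-z
1. f -> v, t -> d / _ Z: fires at position(s) 10: atkoonasadz
2. e -> o, i -> u / B C0 _: no change
surface: atkoonasadz


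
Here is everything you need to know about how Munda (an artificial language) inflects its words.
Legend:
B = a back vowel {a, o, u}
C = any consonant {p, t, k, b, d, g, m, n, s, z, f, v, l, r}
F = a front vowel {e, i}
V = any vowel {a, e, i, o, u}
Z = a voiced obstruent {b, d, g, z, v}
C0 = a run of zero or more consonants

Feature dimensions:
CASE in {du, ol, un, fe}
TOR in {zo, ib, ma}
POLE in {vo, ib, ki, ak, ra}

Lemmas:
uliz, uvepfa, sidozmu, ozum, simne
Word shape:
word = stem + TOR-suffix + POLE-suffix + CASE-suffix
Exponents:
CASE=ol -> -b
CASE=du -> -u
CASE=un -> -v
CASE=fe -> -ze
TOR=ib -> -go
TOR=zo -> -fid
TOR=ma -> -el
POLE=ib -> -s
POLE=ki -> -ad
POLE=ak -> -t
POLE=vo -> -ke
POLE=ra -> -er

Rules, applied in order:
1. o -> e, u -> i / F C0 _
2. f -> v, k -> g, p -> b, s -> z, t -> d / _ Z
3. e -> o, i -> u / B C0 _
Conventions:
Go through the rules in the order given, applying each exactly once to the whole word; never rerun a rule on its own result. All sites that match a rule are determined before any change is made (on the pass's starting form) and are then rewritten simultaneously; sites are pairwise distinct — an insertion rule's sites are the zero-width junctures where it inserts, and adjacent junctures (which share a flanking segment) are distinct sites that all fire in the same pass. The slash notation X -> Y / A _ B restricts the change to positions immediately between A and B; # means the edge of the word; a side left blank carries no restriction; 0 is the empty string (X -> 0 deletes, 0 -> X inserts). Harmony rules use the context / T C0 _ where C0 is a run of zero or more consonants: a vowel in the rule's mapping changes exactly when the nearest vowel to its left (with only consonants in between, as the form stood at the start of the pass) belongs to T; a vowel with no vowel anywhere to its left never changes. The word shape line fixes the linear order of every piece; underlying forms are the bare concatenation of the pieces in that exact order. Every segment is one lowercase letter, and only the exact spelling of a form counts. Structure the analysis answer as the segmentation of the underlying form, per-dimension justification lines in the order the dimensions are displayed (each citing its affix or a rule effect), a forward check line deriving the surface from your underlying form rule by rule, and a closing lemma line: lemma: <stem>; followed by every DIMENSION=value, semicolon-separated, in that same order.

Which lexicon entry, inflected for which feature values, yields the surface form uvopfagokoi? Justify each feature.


underlying: uvepfa-go-ke-u
CASE=du - signalled by the affix -u
TOR=ib - signalled by the affix -go
POLE=vo - signalled by the affix -ke
check: uvepfagokeu -> uvepfagokei -> uvepfagokei -> uvopfagokoi
lemma: uvepfa; CASE=du; TOR=ib; POLE=vo
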